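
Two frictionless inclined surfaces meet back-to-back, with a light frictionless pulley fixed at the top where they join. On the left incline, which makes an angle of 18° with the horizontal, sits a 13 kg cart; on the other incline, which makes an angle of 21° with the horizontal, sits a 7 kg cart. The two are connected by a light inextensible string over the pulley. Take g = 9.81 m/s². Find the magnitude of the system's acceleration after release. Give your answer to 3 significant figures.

0.740 m/s²

Resolve each weight along its own incline: the 13 kg mass has component 13 × 9.81 × sin 18° = 39.409 N down its slope, and the 7 kg mass has 7 × 9.81 × sin 21° = 24.609 N down its slope.
The 13 kg side's 39.409 N exceeds the other side's 24.609 N, so that mass slides down and the 7 kg mass slides up. Taking that direction as positive, Newton's second law for the whole system gives 39.409 − 24.609 = (13 + 7) a, so a = 14.800 / 20 = 0.7400 m/s².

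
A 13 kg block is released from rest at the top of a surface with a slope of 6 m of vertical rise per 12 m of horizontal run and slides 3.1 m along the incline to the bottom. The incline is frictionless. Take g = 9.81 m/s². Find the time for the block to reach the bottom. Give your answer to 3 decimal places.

The weight component along the incline is mg sin 26.57° = 57.033 N and the normal force is N = mg cos 26.57° = 114.066 N.
With no friction, a = g sin 26.57° = 4.3872 m/s².
Starting from rest, L = ½at², so t = √(2L/a) = √(2 × 3.1 / 4.3872) = 1.1888 s.

1.189 s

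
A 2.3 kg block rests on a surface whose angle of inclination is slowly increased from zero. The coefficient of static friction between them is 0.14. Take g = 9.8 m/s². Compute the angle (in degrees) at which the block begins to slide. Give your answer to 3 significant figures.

At the threshold of sliding, static friction is at its maximum μ_s N and exactly balances the weight component along the incline: mg sin θ = μ_s mg cos θ.
Hence tan θ = μ_s = 0.14, so θ = arctan(0.14) = 7.9696°.

7.97°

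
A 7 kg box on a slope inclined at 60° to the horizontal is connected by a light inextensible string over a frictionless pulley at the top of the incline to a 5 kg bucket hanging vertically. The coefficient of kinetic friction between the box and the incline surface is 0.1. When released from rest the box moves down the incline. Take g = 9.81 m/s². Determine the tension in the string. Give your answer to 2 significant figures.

For the box on the incline: the weight component along the slope is m₁g sin 60° = 7 × 9.81 × 0.8660 = 59.468 N and the normal force is N = m₁g cos 60° = 34.335 N.
Kinetic friction opposes the box's motion down the incline: f = μN = 0.1 × 34.335 = 3.434 N acting up the slope.
Newton's second law for the box (down-slope positive): 59.468 − 3.434 − T = 7 a. For the hanging bucket (upward positive): T − 5 × 9.81 = 5 a.
Adding the two equations eliminates T: 6.984 = 12 a, so a = 0.5820 m/s².
Then from the hanging bucket's equation, T = 5 × (9.81 + 0.5820) = 51.960 N.

52 N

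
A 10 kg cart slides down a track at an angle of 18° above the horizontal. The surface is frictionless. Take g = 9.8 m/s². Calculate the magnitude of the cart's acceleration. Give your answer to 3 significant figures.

3.03 m/s²

Resolving the weight along the incline: the component pulling the cart down the slope is mg sin 18° = 10 × 9.8 × 0.3090 = 30.282 N, and the normal force is N = mg cos 18° = 10 × 9.8 × 0.9511 = 93.208 N.
With no friction the net force along the incline is 30.282 N, so a = g sin 18° = 30.282 / 10 = 3.0282 m/s².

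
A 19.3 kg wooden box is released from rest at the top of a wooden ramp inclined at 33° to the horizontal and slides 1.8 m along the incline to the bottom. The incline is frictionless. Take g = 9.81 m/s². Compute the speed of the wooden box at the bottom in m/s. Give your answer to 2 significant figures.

4.4 m/s

The weight component along the incline is mg sin 33° = 103.118 N and the normal force is N = mg cos 33° = 158.788 N.
With no friction, a = g sin 33° = 5.3429 m/s².
Starting from rest over a distance of 1.8 m, v² = 2aL = 2 × 5.3429 × 1.8 = 19.2344, so v = 4.3857 m/s.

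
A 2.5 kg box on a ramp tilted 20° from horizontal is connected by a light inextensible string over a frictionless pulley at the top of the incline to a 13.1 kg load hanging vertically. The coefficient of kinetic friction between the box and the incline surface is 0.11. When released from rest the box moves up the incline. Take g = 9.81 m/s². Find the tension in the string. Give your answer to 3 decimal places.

29.767 N

For the box on the incline: the weight component along the slope is m₁g sin 20° = 2.5 × 9.81 × 0.3420 = 8.388 N and the normal force is N = m₁g cos 20° = 23.046 N.
Kinetic friction opposes the box's motion up the incline: f = μN = 0.11 × 23.046 = 2.535 N acting down the slope.
Newton's second law for the box (up-slope positive): T − 8.388 − 2.535 = 2.5 a. For the hanging load (downward positive): 13.1 × 9.81 − T = 13.1 a.
Adding the two equations eliminates T: 117.588 = 15.6 a, so a = 7.5377 m/s².
Then from the hanging load's equation, T = 13.1 × (9.81 − 7.5377) = 29.767 N.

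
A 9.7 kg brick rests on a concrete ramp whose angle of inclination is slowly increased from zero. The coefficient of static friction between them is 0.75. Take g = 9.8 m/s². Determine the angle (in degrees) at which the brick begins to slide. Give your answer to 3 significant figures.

At the threshold of sliding, static friction is at its maximum μ_s N and exactly balances the weight component along the incline: mg sin θ = μ_s mg cos θ.
Hence tan θ = μ_s = 0.75, so θ = arctan(0.75) = 36.8699°.

36.9°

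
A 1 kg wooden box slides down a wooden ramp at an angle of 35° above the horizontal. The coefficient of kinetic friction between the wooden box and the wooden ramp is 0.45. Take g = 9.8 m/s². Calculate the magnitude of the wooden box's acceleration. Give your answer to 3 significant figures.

2.01 m/s²

Resolving the weight along the incline: the component pulling the wooden box down the slope is mg sin 35° = 1 × 9.8 × 0.5736 = 5.621 N, and the normal force is N = mg cos 35° = 1 × 9.8 × 0.8192 = 8.028 N.
Kinetic friction acts up the slope with magnitude f = μN = 0.45 × 8.028 = 3.613 N.
Net force along the incline is 5.621 − 3.613 = 2.008 N, so a = 2.008 / 1 = 2.0080 m/s².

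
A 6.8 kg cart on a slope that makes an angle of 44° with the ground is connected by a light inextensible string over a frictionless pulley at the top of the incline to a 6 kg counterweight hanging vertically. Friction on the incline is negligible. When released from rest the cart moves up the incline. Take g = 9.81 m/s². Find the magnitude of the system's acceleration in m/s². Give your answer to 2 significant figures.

0.98 m/s²

For the cart on the incline: the weight component along the slope is m₁g sin 44° = 6.8 × 9.81 × 0.6947 = 46.342 N and the normal force is N = m₁g cos 44° = 47.986 N.
Newton's second law for the cart (up-slope positive): T − 46.342 = 6.8 a. For the hanging counterweight (downward positive): 6 × 9.81 − T = 6 a.
Adding the two equations eliminates T: 12.518 = 12.8 a, so a = 0.9780 m/s².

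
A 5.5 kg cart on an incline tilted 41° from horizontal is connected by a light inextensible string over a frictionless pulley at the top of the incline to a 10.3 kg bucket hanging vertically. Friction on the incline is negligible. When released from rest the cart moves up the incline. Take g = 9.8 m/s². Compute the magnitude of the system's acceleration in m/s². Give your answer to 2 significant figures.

For the cart on the incline: the weight component along the slope is m₁g sin 41° = 5.5 × 9.8 × 0.6561 = 35.364 N and the normal force is N = m₁g cos 41° = 40.679 N.
Newton's second law for the cart (up-slope positive): T − 35.364 = 5.5 a. For the hanging bucket (downward positive): 10.3 × 9.8 − T = 10.3 a.
Adding the two equations eliminates T: 65.576 = 15.8 a, so a = 4.1504 m/s².

4.2 m/s²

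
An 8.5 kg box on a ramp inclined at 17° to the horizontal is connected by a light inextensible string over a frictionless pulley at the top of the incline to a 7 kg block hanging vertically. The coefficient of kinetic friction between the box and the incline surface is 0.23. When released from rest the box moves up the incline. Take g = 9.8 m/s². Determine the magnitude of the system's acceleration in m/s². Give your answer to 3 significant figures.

For the box on the incline: the weight component along the slope is m₁g sin 17° = 8.5 × 9.8 × 0.2924 = 24.357 N and the normal force is N = m₁g cos 17° = 79.660 N.
Kinetic friction opposes the box's motion up the incline: f = μN = 0.23 × 79.660 = 18.322 N acting down the slope.
Newton's second law for the box (up-slope positive): T − 24.357 − 18.322 = 8.5 a. For the hanging block (downward positive): 7 × 9.8 − T = 7 a.
Adding the two equations eliminates T: 25.921 = 15.5 a, so a = 1.6723 m/s².

1.67 m/s²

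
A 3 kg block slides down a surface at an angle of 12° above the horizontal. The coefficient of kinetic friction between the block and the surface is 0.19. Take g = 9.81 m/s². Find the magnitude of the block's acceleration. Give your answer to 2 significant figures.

Resolving the weight along the incline: the component pulling the block down the slope is mg sin 12° = 3 × 9.81 × 0.2079 = 6.118 N, and the normal force is N = mg cos 12° = 3 × 9.81 × 0.9781 = 28.785 N.
Kinetic friction acts up the slope with magnitude f = μN = 0.19 × 28.785 = 5.469 N.
Net force along the incline is 6.118 − 5.469 = 0.649 N, so a = 0.649 / 3 = 0.2163 m/s².

0.22 m/s²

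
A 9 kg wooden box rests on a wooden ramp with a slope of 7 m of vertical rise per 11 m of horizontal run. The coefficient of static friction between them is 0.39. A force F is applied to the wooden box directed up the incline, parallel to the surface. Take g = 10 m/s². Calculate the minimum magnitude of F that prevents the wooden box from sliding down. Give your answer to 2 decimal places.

18.71 N

The normal force is N = mg cos 32.47° = 75.930 N. With F at its minimum the wooden box is on the verge of sliding down, so static friction is at its maximum μ_s N = 0.39 × 75.930 = 29.613 N and acts up the slope.
Equilibrium along the incline: F + μ_s N = mg sin 32.47°, so F = 48.319 − 29.613 = 18.706 N.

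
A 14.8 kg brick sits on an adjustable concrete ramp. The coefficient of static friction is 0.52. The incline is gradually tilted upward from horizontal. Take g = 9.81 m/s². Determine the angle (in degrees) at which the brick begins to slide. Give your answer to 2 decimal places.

At the threshold of sliding, static friction is at its maximum μ_s N and exactly balances the weight component along the incline: mg sin θ = μ_s mg cos θ.
Hence tan θ = μ_s = 0.52, so θ = arctan(0.52) = 27.4744°.

27.47°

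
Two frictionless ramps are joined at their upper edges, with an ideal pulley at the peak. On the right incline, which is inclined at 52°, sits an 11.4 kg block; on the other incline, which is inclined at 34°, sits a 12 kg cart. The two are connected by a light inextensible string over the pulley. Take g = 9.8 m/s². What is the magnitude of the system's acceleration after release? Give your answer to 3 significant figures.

0.952 m/s²

Resolve each weight along its own incline: the 11.4 kg mass has component 11.4 × 9.8 × sin 52° = 88.037 N down its slope, and the 12 kg mass has 12 × 9.8 × sin 34° = 65.761 N down its slope.
The 11.4 kg side's 88.037 N exceeds the other side's 65.761 N, so that mass slides down and the 12 kg mass slides up. Taking that direction as positive, Newton's second law for the whole system gives 88.037 − 65.761 = (11.4 + 12) a, so a = 22.276 / 23.4 = 0.9520 m/s².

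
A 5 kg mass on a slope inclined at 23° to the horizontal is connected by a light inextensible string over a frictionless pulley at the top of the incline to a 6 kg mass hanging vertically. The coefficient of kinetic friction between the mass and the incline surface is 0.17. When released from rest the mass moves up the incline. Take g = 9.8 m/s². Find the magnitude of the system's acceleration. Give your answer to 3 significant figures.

For the mass on the incline: the weight component along the slope is m₁g sin 23° = 5 × 9.8 × 0.3907 = 19.144 N and the normal force is N = m₁g cos 23° = 45.105 N.
Kinetic friction opposes the mass's motion up the incline: f = μN = 0.17 × 45.105 = 7.668 N acting down the slope.
Newton's second law for the mass (up-slope positive): T − 19.144 − 7.668 = 5 a. For the hanging mass (downward positive): 6 × 9.8 − T = 6 a.
Adding the two equations eliminates T: 31.988 = 11 a, so a = 2.9080 m/s².

2.91 m/s²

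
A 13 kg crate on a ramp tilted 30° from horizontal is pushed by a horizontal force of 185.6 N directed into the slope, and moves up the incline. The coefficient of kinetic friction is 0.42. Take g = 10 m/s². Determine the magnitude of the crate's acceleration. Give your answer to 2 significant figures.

0.73 m/s²

The horizontal push has components F cos 30° = 185.6 × 0.8660 = 160.730 N up the incline and F sin 30° = 185.6 × 0.5000 = 92.800 N pressing into the surface.
The normal force is therefore N = mg cos 30° + F sin 30° = 112.580 + 92.800 = 205.380 N, and kinetic friction down the slope is μN = 0.42 × 205.380 = 86.260 N.
Along the incline: F cos 30° − mg sin 30° − μN = ma, so 160.730 − 65.000 − 86.260 = 13 a, giving a = 0.7285 m/s².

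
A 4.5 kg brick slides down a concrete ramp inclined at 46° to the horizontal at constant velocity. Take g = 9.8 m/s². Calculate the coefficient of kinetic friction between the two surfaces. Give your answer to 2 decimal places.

1.04

At constant velocity the net force along the incline is zero: mg sin 46° = μ mg cos 46°.
So μ = tan 46° = 0.7193 / 0.6947 = 1.0354.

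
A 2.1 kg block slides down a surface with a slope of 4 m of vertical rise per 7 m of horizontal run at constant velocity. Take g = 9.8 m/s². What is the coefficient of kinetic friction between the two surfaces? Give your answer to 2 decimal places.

0.57

At constant velocity the net force along the incline is zero: mg sin 29.74° = μ mg cos 29.74°.
So μ = tan 29.74° = 0.4961 / 0.8682 = 0.5714.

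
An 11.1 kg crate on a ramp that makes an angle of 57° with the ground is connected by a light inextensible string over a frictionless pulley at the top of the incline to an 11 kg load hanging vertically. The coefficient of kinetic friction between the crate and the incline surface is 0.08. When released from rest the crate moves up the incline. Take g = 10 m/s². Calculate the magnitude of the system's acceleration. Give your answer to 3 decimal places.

For the crate on the incline: the weight component along the slope is m₁g sin 57° = 11.1 × 10 × 0.8387 = 93.096 N and the normal force is N = m₁g cos 57° = 60.455 N.
Kinetic friction opposes the crate's motion up the incline: f = μN = 0.08 × 60.455 = 4.836 N acting down the slope.
Newton's second law for the crate (up-slope positive): T − 93.096 − 4.836 = 11.1 a. For the hanging load (downward positive): 11 × 10 − T = 11 a.
Adding the two equations eliminates T: 12.068 = 22.1 a, so a = 0.5461 m/s².

0.546 m/s²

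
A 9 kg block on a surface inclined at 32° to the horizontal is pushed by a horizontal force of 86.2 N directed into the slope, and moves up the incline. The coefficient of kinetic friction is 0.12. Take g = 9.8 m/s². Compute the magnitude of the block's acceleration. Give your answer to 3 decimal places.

The horizontal push has components F cos 32° = 86.2 × 0.8480 = 73.098 N up the incline and F sin 32° = 86.2 × 0.5299 = 45.677 N pressing into the surface.
The normal force is therefore N = mg cos 32° + F sin 32° = 74.794 + 45.677 = 120.471 N, and kinetic friction down the slope is μN = 0.12 × 120.471 = 14.457 N.
Along the incline: F cos 32° − mg sin 32° − μN = ma, so 73.098 − 46.737 − 14.457 = 9 a, giving a = 1.3227 m/s².

1.323 m/s²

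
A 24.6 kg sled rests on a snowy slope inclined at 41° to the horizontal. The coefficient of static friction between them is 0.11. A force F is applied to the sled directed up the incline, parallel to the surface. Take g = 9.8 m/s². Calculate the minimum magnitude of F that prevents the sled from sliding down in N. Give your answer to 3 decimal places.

138.149 N

The normal force is N = mg cos 41° = 181.945 N. With F at its minimum the sled is on the verge of sliding down, so static friction is at its maximum μ_s N = 0.11 × 181.945 = 20.014 N and acts up the slope.
Equilibrium along the incline: F + μ_s N = mg sin 41°, so F = 158.163 − 20.014 = 138.149 N.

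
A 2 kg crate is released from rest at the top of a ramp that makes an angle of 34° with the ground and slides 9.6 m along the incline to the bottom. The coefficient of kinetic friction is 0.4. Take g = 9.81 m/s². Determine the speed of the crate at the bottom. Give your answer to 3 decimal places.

The weight component along the incline is mg sin 34° = 10.971 N and the normal force is N = mg cos 34° = 16.266 N.
Friction up the slope is f = μN = 0.4 × 16.266 = 6.506 N, so the net downslope force is 10.971 − 6.506 = 4.465 N and a = 4.465 / 2 = 2.2325 m/s².
Starting from rest over a distance of 9.6 m, v² = 2aL = 2 × 2.2325 × 9.6 = 42.8640, so v = 6.5471 m/s.

6.547 m/s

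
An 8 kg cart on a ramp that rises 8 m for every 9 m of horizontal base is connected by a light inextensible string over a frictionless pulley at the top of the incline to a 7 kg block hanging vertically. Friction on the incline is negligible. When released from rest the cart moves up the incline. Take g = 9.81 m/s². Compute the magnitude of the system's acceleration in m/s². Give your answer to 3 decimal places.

For the cart on the incline: the weight component along the slope is m₁g sin 41.63° = 8 × 9.81 × 0.6644 = 52.142 N and the normal force is N = m₁g cos 41.63° = 58.657 N.
Newton's second law for the cart (up-slope positive): T − 52.142 = 8 a. For the hanging block (downward positive): 7 × 9.81 − T = 7 a.
Adding the two equations eliminates T: 16.528 = 15 a, so a = 1.1019 m/s².

1.102 m/s²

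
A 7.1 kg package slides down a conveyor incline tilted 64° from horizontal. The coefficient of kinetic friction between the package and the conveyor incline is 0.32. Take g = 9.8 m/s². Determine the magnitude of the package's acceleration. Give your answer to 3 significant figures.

Resolving the weight along the incline: the component pulling the package down the slope is mg sin 64° = 7.1 × 9.8 × 0.8988 = 62.539 N, and the normal force is N = mg cos 64° = 7.1 × 9.8 × 0.4384 = 30.504 N.
Kinetic friction acts up the slope with magnitude f = μN = 0.32 × 30.504 = 9.761 N.
Net force along the incline is 62.539 − 9.761 = 52.778 N, so a = 52.778 / 7.1 = 7.4335 m/s².

7.43 m/s²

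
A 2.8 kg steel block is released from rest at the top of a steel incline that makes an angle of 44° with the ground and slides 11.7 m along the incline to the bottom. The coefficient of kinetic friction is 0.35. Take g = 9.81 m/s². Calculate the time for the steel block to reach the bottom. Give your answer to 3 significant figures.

2.32 s

The weight component along the incline is mg sin 44° = 19.081 N and the normal force is N = mg cos 44° = 19.759 N.
Friction up the slope is f = μN = 0.35 × 19.759 = 6.916 N, so the net downslope force is 19.081 − 6.916 = 12.165 N and a = 12.165 / 2.8 = 4.3446 m/s².
Starting from rest, L = ½at², so t = √(2L/a) = √(2 × 11.7 / 4.3446) = 2.3208 s.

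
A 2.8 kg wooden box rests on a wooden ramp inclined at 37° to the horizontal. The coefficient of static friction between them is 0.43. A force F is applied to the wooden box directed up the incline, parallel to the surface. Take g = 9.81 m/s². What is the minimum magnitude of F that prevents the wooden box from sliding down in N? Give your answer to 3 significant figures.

7.10 N

The normal force is N = mg cos 37° = 21.937 N. With F at its minimum the wooden box is on the verge of sliding down, so static friction is at its maximum μ_s N = 0.43 × 21.937 = 9.433 N and acts up the slope.
Equilibrium along the incline: F + μ_s N = mg sin 37°, so F = 16.531 − 9.433 = 7.098 N.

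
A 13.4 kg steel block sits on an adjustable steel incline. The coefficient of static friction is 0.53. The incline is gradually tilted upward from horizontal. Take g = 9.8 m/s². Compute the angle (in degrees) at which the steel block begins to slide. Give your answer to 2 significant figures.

At the threshold of sliding, static friction is at its maximum μ_s N and exactly balances the weight component along the incline: mg sin θ = μ_s mg cos θ.
Hence tan θ = μ_s = 0.53, so θ = arctan(0.53) = 27.9236°.

28°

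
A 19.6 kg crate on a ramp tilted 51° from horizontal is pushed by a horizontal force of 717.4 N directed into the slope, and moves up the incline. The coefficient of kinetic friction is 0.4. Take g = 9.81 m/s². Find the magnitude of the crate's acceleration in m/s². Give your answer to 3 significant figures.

The horizontal push has components F cos 51° = 717.4 × 0.6293 = 451.460 N up the incline and F sin 51° = 717.4 × 0.7771 = 557.492 N pressing into the surface.
The normal force is therefore N = mg cos 51° + F sin 51° = 120.999 + 557.492 = 678.491 N, and kinetic friction down the slope is μN = 0.4 × 678.491 = 271.396 N.
Along the incline: F cos 51° − mg sin 51° − μN = ma, so 451.460 − 149.418 − 271.396 = 19.6 a, giving a = 1.5636 m/s².

1.56 m/s²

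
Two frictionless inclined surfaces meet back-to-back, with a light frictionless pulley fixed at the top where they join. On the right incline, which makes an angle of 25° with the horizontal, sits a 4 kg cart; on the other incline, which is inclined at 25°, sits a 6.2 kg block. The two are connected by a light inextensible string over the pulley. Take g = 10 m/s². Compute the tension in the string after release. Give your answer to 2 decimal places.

Resolve each weight along its own incline: the 4 kg mass has component 4 × 10 × sin 25° = 16.905 N down its slope, and the 6.2 kg mass has 6.2 × 10 × sin 25° = 26.202 N down its slope.
The 6.2 kg side's 26.202 N exceeds the other side's 16.905 N, so that mass slides down and the 4 kg mass slides up. Taking that direction as positive, Newton's second law for the whole system gives 26.202 − 16.905 = (4 + 6.2) a, so a = 9.297 / 10.2 = 0.9115 m/s².
For the 4 kg mass (up-slope positive): T − 16.905 = 4 × 0.9115, so T = 20.551 N.

20.55 N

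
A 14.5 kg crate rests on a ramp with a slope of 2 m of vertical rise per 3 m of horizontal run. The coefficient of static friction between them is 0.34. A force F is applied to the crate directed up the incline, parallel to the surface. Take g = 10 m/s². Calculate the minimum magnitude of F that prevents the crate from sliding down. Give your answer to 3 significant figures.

The normal force is N = mg cos 33.69° = 120.647 N. With F at its minimum the crate is on the verge of sliding down, so static friction is at its maximum μ_s N = 0.34 × 120.647 = 41.020 N and acts up the slope.
Equilibrium along the incline: F + μ_s N = mg sin 33.69°, so F = 80.432 − 41.020 = 39.412 N.

39.4 N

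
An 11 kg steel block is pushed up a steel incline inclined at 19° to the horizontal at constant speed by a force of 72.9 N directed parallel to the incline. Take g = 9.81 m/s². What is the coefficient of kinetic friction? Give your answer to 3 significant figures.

At constant speed ΣF = 0 along the incline. The applied 72.9 N acts up the slope; the weight component mg sin 19° = 35.132 N and kinetic friction μN both act down the slope.
So 72.9 = 35.132 + μ × 102.031, giving μ = (72.9 − 35.132) / 102.031 = 0.3702.

0.370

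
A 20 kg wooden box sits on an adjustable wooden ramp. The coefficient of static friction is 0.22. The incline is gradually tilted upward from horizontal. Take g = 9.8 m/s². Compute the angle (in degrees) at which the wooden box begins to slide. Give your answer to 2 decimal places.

12.41°

At the threshold of sliding, static friction is at its maximum μ_s N and exactly balances the weight component along the incline: mg sin θ = μ_s mg cos θ.
Hence tan θ = μ_s = 0.22, so θ = arctan(0.22) = 12.4074°.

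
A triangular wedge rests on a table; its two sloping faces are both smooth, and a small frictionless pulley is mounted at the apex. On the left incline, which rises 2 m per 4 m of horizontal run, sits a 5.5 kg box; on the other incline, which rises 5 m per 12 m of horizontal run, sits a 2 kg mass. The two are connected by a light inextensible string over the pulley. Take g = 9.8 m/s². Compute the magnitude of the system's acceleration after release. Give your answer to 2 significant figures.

Resolve each weight along its own incline: the 5.5 kg mass has component 5.5 × 9.8 × sin 26.57° = 24.105 N down its slope, and the 2 kg mass has 2 × 9.8 × sin 22.62° = 7.538 N down its slope.
The 5.5 kg side's 24.105 N exceeds the other side's 7.538 N, so that mass slides down and the 2 kg mass slides up. Taking that direction as positive, Newton's second law for the whole system gives 24.105 − 7.538 = (5.5 + 2) a, so a = 16.567 / 7.5 = 2.2089 m/s².

2.2 m/s²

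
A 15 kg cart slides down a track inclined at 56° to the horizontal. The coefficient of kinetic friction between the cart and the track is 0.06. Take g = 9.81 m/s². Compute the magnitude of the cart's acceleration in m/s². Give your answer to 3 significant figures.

Resolving the weight along the incline: the component pulling the cart down the slope is mg sin 56° = 15 × 9.81 × 0.8290 = 121.987 N, and the normal force is N = mg cos 56° = 15 × 9.81 × 0.5592 = 82.286 N.
Kinetic friction acts up the slope with magnitude f = μN = 0.06 × 82.286 = 4.937 N.
Net force along the incline is 121.987 − 4.937 = 117.050 N, so a = 117.050 / 15 = 7.8033 m/s².

7.80 m/s²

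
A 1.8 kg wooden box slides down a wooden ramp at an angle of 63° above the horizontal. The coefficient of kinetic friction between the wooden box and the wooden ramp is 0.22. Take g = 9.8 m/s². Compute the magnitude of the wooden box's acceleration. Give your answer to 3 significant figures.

7.75 m/s²

Resolving the weight along the incline: the component pulling the wooden box down the slope is mg sin 63° = 1.8 × 9.8 × 0.8910 = 15.717 N, and the normal force is N = mg cos 63° = 1.8 × 9.8 × 0.4540 = 8.009 N.
Kinetic friction acts up the slope with magnitude f = μN = 0.22 × 8.009 = 1.762 N.
Net force along the incline is 15.717 − 1.762 = 13.955 N, so a = 13.955 / 1.8 = 7.7528 m/s².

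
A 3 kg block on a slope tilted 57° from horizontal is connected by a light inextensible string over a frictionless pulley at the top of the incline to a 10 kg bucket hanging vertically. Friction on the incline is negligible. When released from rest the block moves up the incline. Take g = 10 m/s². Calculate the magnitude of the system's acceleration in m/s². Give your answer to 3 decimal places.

5.757 m/s²

For the block on the incline: the weight component along the slope is m₁g sin 57° = 3 × 10 × 0.8387 = 25.161 N and the normal force is N = m₁g cos 57° = 16.339 N.
Newton's second law for the block (up-slope positive): T − 25.161 = 3 a. For the hanging bucket (downward positive): 10 × 10 − T = 10 a.
Adding the two equations eliminates T: 74.839 = 13 a, so a = 5.7568 m/s².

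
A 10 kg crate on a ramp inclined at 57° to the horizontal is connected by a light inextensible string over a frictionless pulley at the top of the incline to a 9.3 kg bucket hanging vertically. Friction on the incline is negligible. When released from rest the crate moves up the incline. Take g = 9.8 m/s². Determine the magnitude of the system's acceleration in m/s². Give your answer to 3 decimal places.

For the crate on the incline: the weight component along the slope is m₁g sin 57° = 10 × 9.8 × 0.8387 = 82.193 N and the normal force is N = m₁g cos 57° = 53.375 N.
Newton's second law for the crate (up-slope positive): T − 82.193 = 10 a. For the hanging bucket (downward positive): 9.3 × 9.8 − T = 9.3 a.
Adding the two equations eliminates T: 8.947 = 19.3 a, so a = 0.4636 m/s².

0.464 m/s²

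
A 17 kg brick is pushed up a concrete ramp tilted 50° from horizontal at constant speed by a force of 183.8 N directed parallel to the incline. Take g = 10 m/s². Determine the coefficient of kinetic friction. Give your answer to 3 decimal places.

0.490

At constant speed ΣF = 0 along the incline. The applied 183.8 N acts up the slope; the weight component mg sin 50° = 130.228 N and kinetic friction μN both act down the slope.
So 183.8 = 130.228 + μ × 109.274, giving μ = (183.8 − 130.228) / 109.274 = 0.4903.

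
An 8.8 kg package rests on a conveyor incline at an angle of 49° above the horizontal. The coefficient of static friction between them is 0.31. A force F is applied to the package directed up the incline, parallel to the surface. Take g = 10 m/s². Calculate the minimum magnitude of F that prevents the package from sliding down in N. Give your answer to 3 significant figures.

48.5 N

The normal force is N = mg cos 49° = 57.733 N. With F at its minimum the package is on the verge of sliding down, so static friction is at its maximum μ_s N = 0.31 × 57.733 = 17.897 N and acts up the slope.
Equilibrium along the incline: F + μ_s N = mg sin 49°, so F = 66.414 − 17.897 = 48.517 N.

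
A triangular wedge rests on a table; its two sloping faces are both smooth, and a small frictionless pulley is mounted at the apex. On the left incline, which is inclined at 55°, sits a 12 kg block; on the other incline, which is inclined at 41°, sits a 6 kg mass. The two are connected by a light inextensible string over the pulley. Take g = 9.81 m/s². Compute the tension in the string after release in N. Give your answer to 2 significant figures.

58 N

Resolve each weight along its own incline: the 12 kg mass has component 12 × 9.81 × sin 55° = 96.431 N down its slope, and the 6 kg mass has 6 × 9.81 × sin 41° = 38.616 N down its slope.
The 12 kg side's 96.431 N exceeds the other side's 38.616 N, so that mass slides down and the 6 kg mass slides up. Taking that direction as positive, Newton's second law for the whole system gives 96.431 − 38.616 = (12 + 6) a, so a = 57.815 / 18 = 3.2119 m/s².
For the 6 kg mass (up-slope positive): T − 38.616 = 6 × 3.2119, so T = 57.887 N.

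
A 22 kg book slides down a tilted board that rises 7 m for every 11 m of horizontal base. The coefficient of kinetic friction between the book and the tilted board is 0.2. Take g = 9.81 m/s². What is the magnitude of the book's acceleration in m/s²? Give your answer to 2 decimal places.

Resolving the weight along the incline: the component pulling the book down the slope is mg sin 32.47° = 22 × 9.81 × 0.5369 = 115.874 N, and the normal force is N = mg cos 32.47° = 22 × 9.81 × 0.8437 = 182.087 N.
Kinetic friction acts up the slope with magnitude f = μN = 0.2 × 182.087 = 36.417 N.
Net force along the incline is 115.874 − 36.417 = 79.457 N, so a = 79.457 / 22 = 3.6117 m/s².

3.61 m/s²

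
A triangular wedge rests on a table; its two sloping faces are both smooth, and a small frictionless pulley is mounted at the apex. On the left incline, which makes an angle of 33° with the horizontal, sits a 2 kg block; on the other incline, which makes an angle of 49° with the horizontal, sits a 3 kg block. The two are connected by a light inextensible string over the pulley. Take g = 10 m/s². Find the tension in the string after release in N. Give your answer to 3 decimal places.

Resolve each weight along its own incline: the 2 kg mass has component 2 × 10 × sin 33° = 10.893 N down its slope, and the 3 kg mass has 3 × 10 × sin 49° = 22.641 N down its slope.
The 3 kg side's 22.641 N exceeds the other side's 10.893 N, so that mass slides down and the 2 kg mass slides up. Taking that direction as positive, Newton's second law for the whole system gives 22.641 − 10.893 = (2 + 3) a, so a = 11.748 / 5 = 2.3496 m/s².
For the 2 kg mass (up-slope positive): T − 10.893 = 2 × 2.3496, so T = 15.592 N.

15.592 N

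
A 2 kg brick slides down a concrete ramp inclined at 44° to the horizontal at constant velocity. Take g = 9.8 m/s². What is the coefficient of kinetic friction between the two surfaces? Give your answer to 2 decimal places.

At constant velocity the net force along the incline is zero: mg sin 44° = μ mg cos 44°.
So μ = tan 44° = 0.6947 / 0.7193 = 0.9658.

0.97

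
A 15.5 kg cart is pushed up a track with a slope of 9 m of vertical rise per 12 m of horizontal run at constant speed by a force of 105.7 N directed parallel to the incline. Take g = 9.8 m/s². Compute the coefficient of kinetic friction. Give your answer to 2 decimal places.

0.12

At constant speed ΣF = 0 along the incline. The applied 105.7 N acts up the slope; the weight component mg sin 36.87° = 91.140 N and kinetic friction μN both act down the slope.
So 105.7 = 91.140 + μ × 121.520, giving μ = (105.7 − 91.140) / 121.520 = 0.1198.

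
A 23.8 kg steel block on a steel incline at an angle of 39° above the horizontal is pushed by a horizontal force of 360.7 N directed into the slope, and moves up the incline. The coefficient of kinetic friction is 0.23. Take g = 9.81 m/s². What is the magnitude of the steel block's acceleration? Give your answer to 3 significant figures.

1.66 m/s²

The horizontal push has components F cos 39° = 360.7 × 0.7771 = 280.300 N up the incline and F sin 39° = 360.7 × 0.6293 = 226.989 N pressing into the surface.
The normal force is therefore N = mg cos 39° + F sin 39° = 181.436 + 226.989 = 408.425 N, and kinetic friction down the slope is μN = 0.23 × 408.425 = 93.938 N.
Along the incline: F cos 39° − mg sin 39° − μN = ma, so 280.300 − 146.928 − 93.938 = 23.8 a, giving a = 1.6569 m/s².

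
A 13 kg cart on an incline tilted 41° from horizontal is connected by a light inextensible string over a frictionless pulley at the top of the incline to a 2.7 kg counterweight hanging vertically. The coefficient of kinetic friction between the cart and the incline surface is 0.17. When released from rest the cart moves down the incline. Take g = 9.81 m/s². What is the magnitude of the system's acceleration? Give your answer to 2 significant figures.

2.6 m/s²

For the cart on the incline: the weight component along the slope is m₁g sin 41° = 13 × 9.81 × 0.6561 = 83.672 N and the normal force is N = m₁g cos 41° = 96.248 N.
Kinetic friction opposes the cart's motion down the incline: f = μN = 0.17 × 96.248 = 16.362 N acting up the slope.
Newton's second law for the cart (down-slope positive): 83.672 − 16.362 − T = 13 a. For the hanging counterweight (upward positive): T − 2.7 × 9.81 = 2.7 a.
Adding the two equations eliminates T: 40.823 = 15.7 a, so a = 2.6002 m/s².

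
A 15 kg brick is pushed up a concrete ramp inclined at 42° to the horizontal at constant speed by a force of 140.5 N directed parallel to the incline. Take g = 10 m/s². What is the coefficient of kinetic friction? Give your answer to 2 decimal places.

At constant speed ΣF = 0 along the incline. The applied 140.5 N acts up the slope; the weight component mg sin 42° = 100.370 N and kinetic friction μN both act down the slope.
So 140.5 = 100.370 + μ × 111.472, giving μ = (140.5 − 100.370) / 111.472 = 0.3600.

0.36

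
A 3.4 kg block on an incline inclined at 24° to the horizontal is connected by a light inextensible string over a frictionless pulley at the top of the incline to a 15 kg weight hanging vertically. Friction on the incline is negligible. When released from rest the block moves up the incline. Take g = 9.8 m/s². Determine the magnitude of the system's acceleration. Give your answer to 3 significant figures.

7.25 m/s²

For the block on the incline: the weight component along the slope is m₁g sin 24° = 3.4 × 9.8 × 0.4067 = 13.551 N and the normal force is N = m₁g cos 24° = 30.439 N.
Newton's second law for the block (up-slope positive): T − 13.551 = 3.4 a. For the hanging weight (downward positive): 15 × 9.8 − T = 15 a.
Adding the two equations eliminates T: 133.449 = 18.4 a, so a = 7.2527 m/s².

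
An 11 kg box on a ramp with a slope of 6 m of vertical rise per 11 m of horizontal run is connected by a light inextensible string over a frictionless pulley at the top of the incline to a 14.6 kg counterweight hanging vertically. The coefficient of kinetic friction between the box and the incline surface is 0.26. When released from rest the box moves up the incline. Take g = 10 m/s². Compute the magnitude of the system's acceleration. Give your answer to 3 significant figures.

2.66 m/s²

For the box on the incline: the weight component along the slope is m₁g sin 28.61° = 11 × 10 × 0.4789 = 52.679 N and the normal force is N = m₁g cos 28.61° = 96.569 N.
Kinetic friction opposes the box's motion up the incline: f = μN = 0.26 × 96.569 = 25.108 N acting down the slope.
Newton's second law for the box (up-slope positive): T − 52.679 − 25.108 = 11 a. For the hanging counterweight (downward positive): 14.6 × 10 − T = 14.6 a.
Adding the two equations eliminates T: 68.213 = 25.6 a, so a = 2.6646 m/s².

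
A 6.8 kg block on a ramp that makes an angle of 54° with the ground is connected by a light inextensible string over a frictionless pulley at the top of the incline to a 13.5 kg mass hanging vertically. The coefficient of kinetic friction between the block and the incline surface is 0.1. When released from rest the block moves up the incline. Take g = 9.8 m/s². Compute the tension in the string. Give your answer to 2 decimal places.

For the block on the incline: the weight component along the slope is m₁g sin 54° = 6.8 × 9.8 × 0.8090 = 53.912 N and the normal force is N = m₁g cos 54° = 39.170 N.
Kinetic friction opposes the block's motion up the incline: f = μN = 0.1 × 39.170 = 3.917 N acting down the slope.
Newton's second law for the block (up-slope positive): T − 53.912 − 3.917 = 6.8 a. For the hanging mass (downward positive): 13.5 × 9.8 − T = 13.5 a.
Adding the two equations eliminates T: 74.471 = 20.3 a, so a = 3.6685 m/s².
Then from the hanging mass's equation, T = 13.5 × (9.8 − 3.6685) = 82.775 N.

82.78 N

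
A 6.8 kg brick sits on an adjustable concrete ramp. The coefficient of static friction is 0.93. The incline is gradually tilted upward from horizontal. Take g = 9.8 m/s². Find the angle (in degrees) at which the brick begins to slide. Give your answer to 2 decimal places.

At the threshold of sliding, static friction is at its maximum μ_s N and exactly balances the weight component along the incline: mg sin θ = μ_s mg cos θ.
Hence tan θ = μ_s = 0.93, so θ = arctan(0.93) = 42.9228°.

42.92°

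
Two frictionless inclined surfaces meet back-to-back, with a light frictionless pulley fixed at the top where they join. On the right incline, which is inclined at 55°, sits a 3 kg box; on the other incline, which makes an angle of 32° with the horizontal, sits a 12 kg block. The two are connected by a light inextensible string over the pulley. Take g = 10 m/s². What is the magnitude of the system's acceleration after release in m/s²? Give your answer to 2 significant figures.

2.6 m/s²

Resolve each weight along its own incline: the 3 kg mass has component 3 × 10 × sin 55° = 24.575 N down its slope, and the 12 kg mass has 12 × 10 × sin 32° = 63.590 N down its slope.
The 12 kg side's 63.590 N exceeds the other side's 24.575 N, so that mass slides down and the 3 kg mass slides up. Taking that direction as positive, Newton's second law for the whole system gives 63.590 − 24.575 = (3 + 12) a, so a = 39.015 / 15 = 2.6010 m/s².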